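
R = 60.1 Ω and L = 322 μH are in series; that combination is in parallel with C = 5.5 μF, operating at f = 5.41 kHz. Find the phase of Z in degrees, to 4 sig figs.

-85.00°

ω = 2πf = 33990 rad/s
X_L = ωL = 10.95 Ω
X_C = 1/(ωC) = 5.349 Ω
Branch 1 (R+jX_L): Z₁ = 60.10 + j10.95 Ω, |Z₁| = 61.09 Ω
Branch 2 (−jX_C): Z₂ = −j5.349 Ω
Parallel: Z = Z₁Z₂/(Z₁+Z₂), |Z| = 5.413 Ω, ∠Z = -85.00°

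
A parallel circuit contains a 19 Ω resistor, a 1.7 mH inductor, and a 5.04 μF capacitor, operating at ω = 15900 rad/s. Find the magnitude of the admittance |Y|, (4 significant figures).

68.05 mS

X_L = ωL = 27.03 Ω
X_C = 1/(ωC) = 12.48 Ω
Parallel: admittances add. Y = 1/R + 1/(jωL) + jωC
Y = (0.05263 + j0.04314) S
|Y| = 0.06805 S → |Z| = 1/|Y| = 14.69 Ω, ∠Z = −∠Y = -39.34°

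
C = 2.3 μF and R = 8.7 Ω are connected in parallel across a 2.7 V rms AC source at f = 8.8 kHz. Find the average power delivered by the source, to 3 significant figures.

838 mW

ω = 2πf = 55290 rad/s
X_C = 1/(ωC) = 7.86 Ω
Parallel: admittances add. Y = 1/R + jωC
Y = (0.115 + j0.127) S
|Y| = 0.171 S → |Z| = 1/|Y| = 5.83 Ω, ∠Z = −∠Y = -47.9°
I = V/|Z| = 463 mA
P = VI cos φ = 2.7 × 0.463 × cos(-47.9°) = 838 mW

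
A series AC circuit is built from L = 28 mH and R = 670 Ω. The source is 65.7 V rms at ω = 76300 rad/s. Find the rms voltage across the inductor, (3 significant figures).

X_L = ωL = 2140 Ω
Z = 670 + j2140 Ω
|Z| = √(670² + 2140²) = 2240 Ω
I = V/|Z| = 29.3 mA
V_L = I·|Z_L| = 0.0293 × 2140 = 62.7 V

62.7 V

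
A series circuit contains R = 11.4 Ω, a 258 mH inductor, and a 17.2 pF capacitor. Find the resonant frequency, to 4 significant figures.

75.55 kHz

ω₀ = 1/√(LC) = 1/√(0.258 × 1.72e-11) = 474700 rad/s
f₀ = ω₀/(2π) = 75.55 kHz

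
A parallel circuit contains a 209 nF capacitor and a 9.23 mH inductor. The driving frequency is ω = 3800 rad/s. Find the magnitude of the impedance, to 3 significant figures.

36.1 Ω

X_L = ωL = 35.1 Ω
X_C = 1/(ωC) = 1260 Ω
Parallel: admittances add. Y = 1/(jωL) + jωC
Y = (0 − j0.0277) S
|Y| = 0.0277 S → |Z| = 1/|Y| = 36.1 Ω, ∠Z = −∠Y = 90.0°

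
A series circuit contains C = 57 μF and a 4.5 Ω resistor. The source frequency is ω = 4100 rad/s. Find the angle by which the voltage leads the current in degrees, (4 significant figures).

-43.56°

X_C = 1/(ωC) = 4.279 Ω
Z = 4.500 − j4.279 Ω
|Z| = √(4.500² + 4.279²) = 6.210 Ω
∠Z = arctan(-4.279/4.500) = -43.56°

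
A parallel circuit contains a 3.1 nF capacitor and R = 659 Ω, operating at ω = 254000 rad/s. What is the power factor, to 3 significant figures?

0.888

X_C = 1/(ωC) = 1270 Ω
Parallel: admittances add. Y = 1/R + jωC
Y = (0.00152 + j0.000787) S
|Y| = 0.00171 S → |Z| = 1/|Y| = 585 Ω, ∠Z = −∠Y = -27.4°
cos φ = cos(-27.4°) = 0.888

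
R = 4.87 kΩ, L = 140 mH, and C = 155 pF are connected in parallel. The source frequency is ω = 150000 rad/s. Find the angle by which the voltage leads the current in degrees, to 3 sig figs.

6.77°

X_L = ωL = 21000 Ω
X_C = 1/(ωC) = 43000 Ω
Parallel: admittances add. Y = 1/R + 1/(jωL) + jωC
Y = (0.000205 − j2.44e-05) S
|Y| = 0.000207 S → |Z| = 1/|Y| = 4840 Ω, ∠Z = −∠Y = 6.77°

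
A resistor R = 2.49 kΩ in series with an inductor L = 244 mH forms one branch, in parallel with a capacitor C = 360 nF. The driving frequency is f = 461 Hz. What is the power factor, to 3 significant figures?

0.369

ω = 2πf = 2897 rad/s
X_L = ωL = 707 Ω
X_C = 1/(ωC) = 959 Ω
Branch 1 (R+jX_L): Z₁ = 2490 + j707 Ω, |Z₁| = 2590 Ω
Branch 2 (−jX_C): Z₂ = −j959 Ω
Parallel: Z = Z₁Z₂/(Z₁+Z₂), |Z| = 992 Ω, ∠Z = -68.4°
cos φ = cos(-68.4°) = 0.369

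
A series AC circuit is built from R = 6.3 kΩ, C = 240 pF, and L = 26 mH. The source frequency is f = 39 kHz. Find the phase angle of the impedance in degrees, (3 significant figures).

-59.4°

ω = 2πf = 245000 rad/s
X_L = ωL = 6370 Ω
X_C = 1/(ωC) = 17000 Ω
Net reactance X = X_L − X_C = -10600 Ω
Z = 6300 − j10600 Ω
|Z| = √(6300² + 10600²) = 12400 Ω
∠Z = arctan(-10600/6300) = -59.4°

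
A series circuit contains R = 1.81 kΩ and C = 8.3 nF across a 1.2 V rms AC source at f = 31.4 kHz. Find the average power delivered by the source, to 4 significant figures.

714.3 μW

ω = 2πf = 197300 rad/s
X_C = 1/(ωC) = 610.7 Ω
Z = 1810 − j610.7 Ω
|Z| = √(1810² + 610.7²) = 1910 Ω
∠Z = arctan(-610.7/1810) = -18.64°
I = V/|Z| = 628.2 μA
P = VI cos φ = 1.2 × 0.0006282 × cos(-18.64°) = 714.3 μW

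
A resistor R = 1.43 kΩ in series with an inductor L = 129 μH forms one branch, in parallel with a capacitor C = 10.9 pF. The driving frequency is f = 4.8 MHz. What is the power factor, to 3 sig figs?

ω = 2πf = 3.016e+07 rad/s
X_L = ωL = 3890 Ω
X_C = 1/(ωC) = 3040 Ω
Branch 1 (R+jX_L): Z₁ = 1430 + j3890 Ω, |Z₁| = 4150 Ω
Branch 2 (−jX_C): Z₂ = −j3040 Ω
Parallel: Z = Z₁Z₂/(Z₁+Z₂), |Z| = 7580 Ω, ∠Z = -50.9°
cos φ = cos(-50.9°) = 0.631

0.631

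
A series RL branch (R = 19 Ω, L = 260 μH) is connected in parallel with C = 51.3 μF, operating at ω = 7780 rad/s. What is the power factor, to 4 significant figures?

0.1311

X_L = ωL = 2.023 Ω
X_C = 1/(ωC) = 2.506 Ω
Branch 1 (R+jX_L): Z₁ = 19.00 + j2.023 Ω, |Z₁| = 19.11 Ω
Branch 2 (−jX_C): Z₂ = −j2.506 Ω
Parallel: Z = Z₁Z₂/(Z₁+Z₂), |Z| = 2.519 Ω, ∠Z = -82.47°
cos φ = cos(-82.47°) = 0.1311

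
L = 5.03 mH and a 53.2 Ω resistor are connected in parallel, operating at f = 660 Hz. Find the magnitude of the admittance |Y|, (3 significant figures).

51.5 mS

ω = 2πf = 4147 rad/s
X_L = ωL = 20.9 Ω
Parallel: admittances add. Y = 1/R + 1/(jωL)
Y = (0.0188 − j0.0479) S
|Y| = 0.0515 S → |Z| = 1/|Y| = 19.4 Ω, ∠Z = −∠Y = 68.6°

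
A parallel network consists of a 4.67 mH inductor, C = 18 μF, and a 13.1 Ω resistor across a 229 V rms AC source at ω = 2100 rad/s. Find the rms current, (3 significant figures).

X_L = ωL = 9.81 Ω
X_C = 1/(ωC) = 26.5 Ω
Parallel: admittances add. Y = 1/R + 1/(jωL) + jωC
Y = (0.0763 − j0.0642) S
|Y| = 0.0997 S → |Z| = 1/|Y| = 10.0 Ω, ∠Z = −∠Y = 40.1°
I = V/|Z| = 229/10.0 = 22.8 A

22.8 A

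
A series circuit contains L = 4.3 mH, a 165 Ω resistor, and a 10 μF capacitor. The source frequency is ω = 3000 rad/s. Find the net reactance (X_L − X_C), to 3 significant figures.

X_L = ωL = 12.9 Ω
X_C = 1/(ωC) = 33.3 Ω
X = 12.9 − 33.3 = -20.4 Ω

-20.4 Ω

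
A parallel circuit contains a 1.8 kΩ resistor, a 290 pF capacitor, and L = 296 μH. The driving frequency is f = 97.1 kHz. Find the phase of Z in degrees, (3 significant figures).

84.1°

ω = 2πf = 610100 rad/s
X_L = ωL = 181 Ω
X_C = 1/(ωC) = 5650 Ω
Parallel: admittances add. Y = 1/R + 1/(jωL) + jωC
Y = (0.000556 − j0.00536) S
|Y| = 0.00539 S → |Z| = 1/|Y| = 186 Ω, ∠Z = −∠Y = 84.1°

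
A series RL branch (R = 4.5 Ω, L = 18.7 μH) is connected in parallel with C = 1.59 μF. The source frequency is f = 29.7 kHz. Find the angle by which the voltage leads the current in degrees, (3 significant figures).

ω = 2πf = 186600 rad/s
X_L = ωL = 3.49 Ω
X_C = 1/(ωC) = 3.37 Ω
Branch 1 (R+jX_L): Z₁ = 4.50 + j3.49 Ω, |Z₁| = 5.69 Ω
Branch 2 (−jX_C): Z₂ = −j3.37 Ω
Parallel: Z = Z₁Z₂/(Z₁+Z₂), |Z| = 4.26 Ω, ∠Z = -53.7°

-53.7°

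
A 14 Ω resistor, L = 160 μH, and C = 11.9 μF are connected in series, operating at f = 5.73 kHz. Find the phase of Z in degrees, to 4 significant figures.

13.75°

ω = 2πf = 36000 rad/s
X_L = ωL = 5.760 Ω
X_C = 1/(ωC) = 2.334 Ω
Net reactance X = X_L − X_C = 3.426 Ω
Z = 14.00 + j3.426 Ω
|Z| = √(14.00² + 3.426²) = 14.41 Ω
∠Z = arctan(3.426/14.00) = 13.75°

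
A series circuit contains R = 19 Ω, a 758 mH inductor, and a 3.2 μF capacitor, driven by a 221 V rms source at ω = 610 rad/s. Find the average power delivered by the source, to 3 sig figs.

325 W

X_L = ωL = 462 Ω
X_C = 1/(ωC) = 512 Ω
Net reactance X = X_L − X_C = -49.9 Ω
Z = 19.0 − j49.9 Ω
|Z| = √(19.0² + 49.9²) = 53.4 Ω
∠Z = arctan(-49.9/19.0) = -69.2°
I = V/|Z| = 4.14 A
P = VI cos φ = 221 × 4.14 × cos(-69.2°) = 325 W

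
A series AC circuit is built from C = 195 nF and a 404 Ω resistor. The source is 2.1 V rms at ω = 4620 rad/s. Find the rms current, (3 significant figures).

1.78 mA

X_C = 1/(ωC) = 1110 Ω
Z = 404 − j1110 Ω
|Z| = √(404² + 1110²) = 1180 Ω
I = V/|Z| = 2.1/1180 = 1.78 mA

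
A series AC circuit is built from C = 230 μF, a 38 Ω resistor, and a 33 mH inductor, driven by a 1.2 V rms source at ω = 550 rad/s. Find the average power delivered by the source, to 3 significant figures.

X_L = ωL = 18.2 Ω
X_C = 1/(ωC) = 7.91 Ω
Net reactance X = X_L − X_C = 10.2 Ω
Z = 38.0 + j10.2 Ω
|Z| = √(38.0² + 10.2²) = 39.4 Ω
∠Z = arctan(10.2/38.0) = 15.1°
I = V/|Z| = 30.5 mA
P = VI cos φ = 1.2 × 0.0305 × cos(15.1°) = 35.3 mW

35.3 mW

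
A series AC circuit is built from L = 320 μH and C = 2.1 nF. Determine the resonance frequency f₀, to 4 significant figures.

194.1 kHz

ω₀ = 1/√(LC) = 1/√(0.00032 × 2.1e-09) = 1.22e+06 rad/s
f₀ = ω₀/(2π) = 194.1 kHz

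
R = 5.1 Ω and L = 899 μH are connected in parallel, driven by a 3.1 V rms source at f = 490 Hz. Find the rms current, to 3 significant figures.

ω = 2πf = 3079 rad/s
X_L = ωL = 2.77 Ω
Parallel: admittances add. Y = 1/R + 1/(jωL)
Y = (0.196 − j0.361) S
|Y| = 0.411 S → |Z| = 1/|Y| = 2.43 Ω, ∠Z = −∠Y = 61.5°
I = V/|Z| = 3.1/2.43 = 1.27 A

1.27 A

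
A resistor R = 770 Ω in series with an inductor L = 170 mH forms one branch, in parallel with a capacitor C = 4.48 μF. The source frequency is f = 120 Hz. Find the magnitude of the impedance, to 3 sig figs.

293 Ω

ω = 2πf = 754.0 rad/s
X_L = ωL = 128 Ω
X_C = 1/(ωC) = 296 Ω
Branch 1 (R+jX_L): Z₁ = 770 + j128 Ω, |Z₁| = 781 Ω
Branch 2 (−jX_C): Z₂ = −j296 Ω
Parallel: Z = Z₁Z₂/(Z₁+Z₂), |Z| = 293 Ω, ∠Z = -68.3°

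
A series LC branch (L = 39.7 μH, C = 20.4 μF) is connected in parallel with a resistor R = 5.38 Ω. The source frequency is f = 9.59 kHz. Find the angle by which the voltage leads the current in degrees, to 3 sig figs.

ω = 2πf = 60260 rad/s
X_L = ωL = 2.39 Ω
X_C = 1/(ωC) = 0.814 Ω
Branch 1: Z₁ = R = 5.38 Ω
Branch 2 (series LC): Z₂ = j(X_L − X_C) = j1.58 Ω
Parallel: Z = Z₁Z₂/(Z₁+Z₂), |Z| = 1.51 Ω, ∠Z = 73.6°

73.6°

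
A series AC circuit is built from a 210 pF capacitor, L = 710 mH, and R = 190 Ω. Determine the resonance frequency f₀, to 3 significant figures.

ω₀ = 1/√(LC) = 1/√(0.71 × 2.1e-10) = 81900 rad/s
f₀ = ω₀/(2π) = 13.0 kHz

13.0 kHz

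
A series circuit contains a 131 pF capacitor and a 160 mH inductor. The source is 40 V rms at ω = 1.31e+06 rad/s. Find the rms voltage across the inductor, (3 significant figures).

X_L = ωL = 210000 Ω
X_C = 1/(ωC) = 5830 Ω
Net reactance X = X_L − X_C = 204000 Ω
Z = j204000 Ω
|Z| = √(0² + 204000²) = 204000 Ω
I = V/|Z| = 196 μA
V_L = I·|Z_L| = 0.000196 × 210000 = 41.1 V

41.1 V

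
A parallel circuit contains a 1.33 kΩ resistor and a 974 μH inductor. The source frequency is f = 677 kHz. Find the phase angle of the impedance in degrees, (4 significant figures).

ω = 2πf = 4.254e+06 rad/s
X_L = ωL = 4143 Ω
Parallel: admittances add. Y = 1/R + 1/(jωL)
Y = (0.0007519 − j0.0002414) S
|Y| = 0.0007897 S → |Z| = 1/|Y| = 1266 Ω, ∠Z = −∠Y = 17.80°

17.80°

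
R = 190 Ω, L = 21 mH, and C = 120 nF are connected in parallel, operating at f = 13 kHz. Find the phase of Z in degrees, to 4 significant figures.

ω = 2πf = 81680 rad/s
X_L = ωL = 1715 Ω
X_C = 1/(ωC) = 102.0 Ω
Parallel: admittances add. Y = 1/R + 1/(jωL) + jωC
Y = (0.005263 + j0.009219) S
|Y| = 0.01062 S → |Z| = 1/|Y| = 94.20 Ω, ∠Z = −∠Y = -60.28°

-60.28°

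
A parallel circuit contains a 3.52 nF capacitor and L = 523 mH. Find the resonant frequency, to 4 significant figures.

ω₀ = 1/√(LC) = 1/√(0.523 × 3.52e-09) = 23310 rad/s
f₀ = ω₀/(2π) = 3.709 kHz

3.709 kHz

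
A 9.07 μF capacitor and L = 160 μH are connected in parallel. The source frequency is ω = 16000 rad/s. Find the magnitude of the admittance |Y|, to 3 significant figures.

X_L = ωL = 2.56 Ω
X_C = 1/(ωC) = 6.89 Ω
Parallel: admittances add. Y = 1/(jωL) + jωC
Y = (0 − j0.246) S
|Y| = 0.246 S → |Z| = 1/|Y| = 4.07 Ω, ∠Z = −∠Y = 90.0°

246 mS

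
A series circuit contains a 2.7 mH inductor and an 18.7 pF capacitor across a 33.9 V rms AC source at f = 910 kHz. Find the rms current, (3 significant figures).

ω = 2πf = 5.718e+06 rad/s
X_L = ωL = 15400 Ω
X_C = 1/(ωC) = 9350 Ω
Net reactance X = X_L − X_C = 6090 Ω
Z = j6090 Ω
|Z| = √(0² + 6090²) = 6090 Ω
I = V/|Z| = 33.9/6090 = 5.57 mA

5.57 mA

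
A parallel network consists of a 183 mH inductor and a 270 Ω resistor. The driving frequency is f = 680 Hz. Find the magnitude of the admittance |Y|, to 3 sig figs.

ω = 2πf = 4273 rad/s
X_L = ωL = 782 Ω
Parallel: admittances add. Y = 1/R + 1/(jωL)
Y = (0.00370 − j0.00128) S
|Y| = 0.00392 S → |Z| = 1/|Y| = 255 Ω, ∠Z = −∠Y = 19.1°

3.92 mS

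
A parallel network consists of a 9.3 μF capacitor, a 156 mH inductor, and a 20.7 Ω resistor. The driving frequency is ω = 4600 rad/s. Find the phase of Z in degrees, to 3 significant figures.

X_L = ωL = 718 Ω
X_C = 1/(ωC) = 23.4 Ω
Parallel: admittances add. Y = 1/R + 1/(jωL) + jωC
Y = (0.0483 + j0.0414) S
|Y| = 0.0636 S → |Z| = 1/|Y| = 15.7 Ω, ∠Z = −∠Y = -40.6°

-40.6°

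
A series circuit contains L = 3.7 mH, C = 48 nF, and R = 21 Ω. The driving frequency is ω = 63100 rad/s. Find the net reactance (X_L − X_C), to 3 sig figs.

X_L = ωL = 233 Ω
X_C = 1/(ωC) = 330 Ω
X = 233 − 330 = -96.7 Ω

-96.7 Ω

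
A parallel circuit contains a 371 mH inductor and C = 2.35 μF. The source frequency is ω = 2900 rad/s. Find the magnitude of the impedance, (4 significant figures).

X_L = ωL = 1076 Ω
X_C = 1/(ωC) = 146.7 Ω
Parallel: admittances add. Y = 1/(jωL) + jωC
Y = (0 + j0.005886) S
|Y| = 0.005886 S → |Z| = 1/|Y| = 169.9 Ω, ∠Z = −∠Y = -90.00°

169.9 Ω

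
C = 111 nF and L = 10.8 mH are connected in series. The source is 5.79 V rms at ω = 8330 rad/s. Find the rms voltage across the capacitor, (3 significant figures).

6.32 V

X_L = ωL = 90.0 Ω
X_C = 1/(ωC) = 1080 Ω
Net reactance X = X_L − X_C = -992 Ω
Z = − j992 Ω
|Z| = √(0² + 992²) = 992 Ω
I = V/|Z| = 5.84 mA
V_C = I·|Z_C| = 0.00584 × 1080 = 6.32 V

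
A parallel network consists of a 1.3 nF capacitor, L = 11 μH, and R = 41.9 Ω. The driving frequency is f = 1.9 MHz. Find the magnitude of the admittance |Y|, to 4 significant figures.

ω = 2πf = 1.194e+07 rad/s
X_L = ωL = 131.3 Ω
X_C = 1/(ωC) = 64.44 Ω
Parallel: admittances add. Y = 1/R + 1/(jωL) + jωC
Y = (0.02387 + j0.007904) S
|Y| = 0.02514 S → |Z| = 1/|Y| = 39.78 Ω, ∠Z = −∠Y = -18.32°

25.14 mS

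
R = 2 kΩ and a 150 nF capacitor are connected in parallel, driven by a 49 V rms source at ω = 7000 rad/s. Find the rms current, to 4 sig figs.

56.99 mA

X_C = 1/(ωC) = 952.4 Ω
Parallel: admittances add. Y = 1/R + jωC
Y = (0.0005000 + j0.001050) S
|Y| = 0.001163 S → |Z| = 1/|Y| = 859.9 Ω, ∠Z = −∠Y = -64.54°
I = V/|Z| = 49/859.9 = 56.99 mA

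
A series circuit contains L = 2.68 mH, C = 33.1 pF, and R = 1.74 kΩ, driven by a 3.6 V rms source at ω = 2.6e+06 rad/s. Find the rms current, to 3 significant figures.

725 μA

X_L = ωL = 6970 Ω
X_C = 1/(ωC) = 11600 Ω
Net reactance X = X_L − X_C = -4650 Ω
Z = 1740 − j4650 Ω
|Z| = √(1740² + 4650²) = 4970 Ω
I = V/|Z| = 3.6/4970 = 725 μA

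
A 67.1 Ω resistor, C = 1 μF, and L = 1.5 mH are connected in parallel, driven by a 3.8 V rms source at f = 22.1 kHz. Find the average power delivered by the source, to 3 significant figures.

215 mW

ω = 2πf = 138900 rad/s
X_L = ωL = 208 Ω
X_C = 1/(ωC) = 7.20 Ω
Parallel: admittances add. Y = 1/R + 1/(jωL) + jωC
Y = (0.0149 + j0.134) S
|Y| = 0.135 S → |Z| = 1/|Y| = 7.41 Ω, ∠Z = −∠Y = -83.7°
I = V/|Z| = 513 mA
P = VI cos φ = 3.8 × 0.513 × cos(-83.7°) = 215 mW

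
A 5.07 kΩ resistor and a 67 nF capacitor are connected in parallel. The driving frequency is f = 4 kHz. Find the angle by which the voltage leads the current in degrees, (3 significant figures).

ω = 2πf = 25130 rad/s
X_C = 1/(ωC) = 594 Ω
Parallel: admittances add. Y = 1/R + jωC
Y = (0.000197 + j0.00168) S
|Y| = 0.00170 S → |Z| = 1/|Y| = 590 Ω, ∠Z = −∠Y = -83.3°

-83.3°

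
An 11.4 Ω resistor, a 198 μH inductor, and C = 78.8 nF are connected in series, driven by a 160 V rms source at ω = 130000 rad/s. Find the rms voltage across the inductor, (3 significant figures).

X_L = ωL = 25.7 Ω
X_C = 1/(ωC) = 97.6 Ω
Net reactance X = X_L − X_C = -71.9 Ω
Z = 11.4 − j71.9 Ω
|Z| = √(11.4² + 71.9²) = 72.8 Ω
I = V/|Z| = 2.20 A
V_L = I·|Z_L| = 2.20 × 25.7 = 56.6 V

56.6 V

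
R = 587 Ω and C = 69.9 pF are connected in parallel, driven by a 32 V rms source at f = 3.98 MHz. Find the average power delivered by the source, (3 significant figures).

1.74 W

ω = 2πf = 2.501e+07 rad/s
X_C = 1/(ωC) = 572 Ω
Parallel: admittances add. Y = 1/R + jωC
Y = (0.00170 + j0.00175) S
|Y| = 0.00244 S → |Z| = 1/|Y| = 410 Ω, ∠Z = −∠Y = -45.7°
I = V/|Z| = 78.1 mA
P = VI cos φ = 32 × 0.0781 × cos(-45.7°) = 1.74 W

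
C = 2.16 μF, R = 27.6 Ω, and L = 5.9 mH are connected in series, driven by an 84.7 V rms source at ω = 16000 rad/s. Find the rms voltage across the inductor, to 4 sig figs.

112.5 V

X_L = ωL = 94.40 Ω
X_C = 1/(ωC) = 28.94 Ω
Net reactance X = X_L − X_C = 65.46 Ω
Z = 27.60 + j65.46 Ω
|Z| = √(27.60² + 65.46²) = 71.05 Ω
I = V/|Z| = 1.192 A
V_L = I·|Z_L| = 1.192 × 94.40 = 112.5 V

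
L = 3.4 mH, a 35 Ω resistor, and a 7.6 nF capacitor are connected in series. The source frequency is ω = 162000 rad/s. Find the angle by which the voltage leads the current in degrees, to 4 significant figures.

-82.37°

X_L = ωL = 550.8 Ω
X_C = 1/(ωC) = 812.2 Ω
Net reactance X = X_L − X_C = -261.4 Ω
Z = 35.00 − j261.4 Ω
|Z| = √(35.00² + 261.4²) = 263.7 Ω
∠Z = arctan(-261.4/35.00) = -82.37°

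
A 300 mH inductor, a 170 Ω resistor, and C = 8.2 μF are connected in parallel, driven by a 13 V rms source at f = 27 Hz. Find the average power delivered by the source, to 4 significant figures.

994.1 mW

ω = 2πf = 169.6 rad/s
X_L = ωL = 50.89 Ω
X_C = 1/(ωC) = 718.9 Ω
Parallel: admittances add. Y = 1/R + 1/(jωL) + jωC
Y = (0.005882 − j0.01826) S
|Y| = 0.01918 S → |Z| = 1/|Y| = 52.13 Ω, ∠Z = −∠Y = 72.14°
I = V/|Z| = 249.4 mA
P = VI cos φ = 13 × 0.2494 × cos(72.14°) = 994.1 mW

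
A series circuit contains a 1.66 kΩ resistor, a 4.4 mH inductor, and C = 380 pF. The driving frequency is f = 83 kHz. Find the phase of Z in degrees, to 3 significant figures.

-58.9°

ω = 2πf = 521500 rad/s
X_L = ωL = 2290 Ω
X_C = 1/(ωC) = 5050 Ω
Net reactance X = X_L − X_C = -2750 Ω
Z = 1660 − j2750 Ω
|Z| = √(1660² + 2750²) = 3210 Ω
∠Z = arctan(-2750/1660) = -58.9°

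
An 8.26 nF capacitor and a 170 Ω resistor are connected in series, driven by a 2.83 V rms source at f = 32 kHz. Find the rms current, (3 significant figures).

ω = 2πf = 201100 rad/s
X_C = 1/(ωC) = 602 Ω
Z = 170 − j602 Ω
|Z| = √(170² + 602²) = 626 Ω
I = V/|Z| = 2.83/626 = 4.52 mA

4.52 mA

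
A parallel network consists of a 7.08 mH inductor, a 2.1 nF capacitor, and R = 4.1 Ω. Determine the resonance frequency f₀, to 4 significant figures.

41.28 kHz

ω₀ = 1/√(LC) = 1/√(0.00708 × 2.1e-09) = 259300 rad/s
f₀ = ω₀/(2π) = 41.28 kHz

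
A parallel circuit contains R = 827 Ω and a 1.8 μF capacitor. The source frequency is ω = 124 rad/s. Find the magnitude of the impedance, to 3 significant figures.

X_C = 1/(ωC) = 4480 Ω
Parallel: admittances add. Y = 1/R + jωC
Y = (0.00121 + j0.000223) S
|Y| = 0.00123 S → |Z| = 1/|Y| = 813 Ω, ∠Z = −∠Y = -10.5°

813 Ω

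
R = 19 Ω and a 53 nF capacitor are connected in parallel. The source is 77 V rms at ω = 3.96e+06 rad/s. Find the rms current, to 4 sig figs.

X_C = 1/(ωC) = 4.765 Ω
Parallel: admittances add. Y = 1/R + jωC
Y = (0.05263 + j0.2099) S
|Y| = 0.2164 S → |Z| = 1/|Y| = 4.622 Ω, ∠Z = −∠Y = -75.92°
I = V/|Z| = 77/4.622 = 16.66 A

16.66 A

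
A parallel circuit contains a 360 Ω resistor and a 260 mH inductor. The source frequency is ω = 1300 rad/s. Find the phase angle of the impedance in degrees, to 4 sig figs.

X_L = ωL = 338.0 Ω
Parallel: admittances add. Y = 1/R + 1/(jωL)
Y = (0.002778 − j0.002959) S
|Y| = 0.004058 S → |Z| = 1/|Y| = 246.4 Ω, ∠Z = −∠Y = 46.81°

46.81°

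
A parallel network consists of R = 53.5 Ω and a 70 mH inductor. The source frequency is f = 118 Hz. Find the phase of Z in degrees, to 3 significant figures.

ω = 2πf = 741.4 rad/s
X_L = ωL = 51.9 Ω
Parallel: admittances add. Y = 1/R + 1/(jωL)
Y = (0.0187 − j0.0193) S
|Y| = 0.0268 S → |Z| = 1/|Y| = 37.3 Ω, ∠Z = −∠Y = 45.9°

45.9°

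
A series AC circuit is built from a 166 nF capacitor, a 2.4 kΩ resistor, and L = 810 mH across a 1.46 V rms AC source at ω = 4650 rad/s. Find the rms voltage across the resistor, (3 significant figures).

1.02 V

X_L = ωL = 3770 Ω
X_C = 1/(ωC) = 1300 Ω
Net reactance X = X_L − X_C = 2470 Ω
Z = 2400 + j2470 Ω
|Z| = √(2400² + 2470²) = 3440 Ω
I = V/|Z| = 424 μA
V_R = I·|Z_R| = 0.000424 × 2400 = 1.02 V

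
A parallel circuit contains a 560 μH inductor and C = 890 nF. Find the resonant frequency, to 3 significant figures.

7.13 kHz

ω₀ = 1/√(LC) = 1/√(0.00056 × 8.9e-07) = 44790 rad/s
f₀ = ω₀/(2π) = 7.13 kHz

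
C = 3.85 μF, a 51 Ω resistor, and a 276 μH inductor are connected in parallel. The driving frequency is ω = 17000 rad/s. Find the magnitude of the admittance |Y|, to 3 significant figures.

X_L = ωL = 4.69 Ω
X_C = 1/(ωC) = 15.3 Ω
Parallel: admittances add. Y = 1/R + 1/(jωL) + jωC
Y = (0.0196 − j0.148) S
|Y| = 0.149 S → |Z| = 1/|Y| = 6.71 Ω, ∠Z = −∠Y = 82.4°

149 mS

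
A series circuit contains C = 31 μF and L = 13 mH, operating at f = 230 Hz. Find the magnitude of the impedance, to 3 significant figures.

3.54 Ω

ω = 2πf = 1445 rad/s
X_L = ωL = 18.8 Ω
X_C = 1/(ωC) = 22.3 Ω
Net reactance X = X_L − X_C = -3.54 Ω
Z = − j3.54 Ω
|Z| = √(0² + 3.54²) = 3.54 Ω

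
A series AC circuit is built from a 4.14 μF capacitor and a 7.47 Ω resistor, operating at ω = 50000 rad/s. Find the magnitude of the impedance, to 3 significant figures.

8.90 Ω

X_C = 1/(ωC) = 4.83 Ω
Z = 7.47 − j4.83 Ω
|Z| = √(7.47² + 4.83²) = 8.90 Ω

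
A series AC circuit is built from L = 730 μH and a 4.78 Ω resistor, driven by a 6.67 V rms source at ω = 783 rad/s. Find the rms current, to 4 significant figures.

1.386 A

X_L = ωL = 0.5716 Ω
Z = 4.780 + j0.5716 Ω
|Z| = √(4.780² + 0.5716²) = 4.814 Ω
I = V/|Z| = 6.67/4.814 = 1.386 A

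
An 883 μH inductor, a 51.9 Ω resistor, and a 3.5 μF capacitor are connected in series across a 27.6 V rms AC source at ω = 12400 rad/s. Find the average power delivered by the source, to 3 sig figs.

X_L = ωL = 10.9 Ω
X_C = 1/(ωC) = 23.0 Ω
Net reactance X = X_L − X_C = -12.1 Ω
Z = 51.9 − j12.1 Ω
|Z| = √(51.9² + 12.1²) = 53.3 Ω
∠Z = arctan(-12.1/51.9) = -13.1°
I = V/|Z| = 518 mA
P = VI cos φ = 27.6 × 0.518 × cos(-13.1°) = 13.9 W

13.9 W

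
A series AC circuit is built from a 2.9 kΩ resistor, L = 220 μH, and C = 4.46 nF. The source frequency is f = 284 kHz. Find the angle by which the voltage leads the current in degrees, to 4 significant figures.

ω = 2πf = 1.784e+06 rad/s
X_L = ωL = 392.6 Ω
X_C = 1/(ωC) = 125.7 Ω
Net reactance X = X_L − X_C = 266.9 Ω
Z = 2900 + j266.9 Ω
|Z| = √(2900² + 266.9²) = 2912 Ω
∠Z = arctan(266.9/2900) = 5.259°

5.259°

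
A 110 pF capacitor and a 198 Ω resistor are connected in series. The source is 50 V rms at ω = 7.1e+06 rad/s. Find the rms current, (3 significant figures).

38.6 mA

X_C = 1/(ωC) = 1280 Ω
Z = 198 − j1280 Ω
|Z| = √(198² + 1280²) = 1300 Ω
I = V/|Z| = 50/1300 = 38.6 mA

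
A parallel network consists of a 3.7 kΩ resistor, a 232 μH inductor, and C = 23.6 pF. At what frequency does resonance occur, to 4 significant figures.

ω₀ = 1/√(LC) = 1/√(0.000232 × 2.36e-11) = 1.351e+07 rad/s
f₀ = ω₀/(2π) = 2.151 MHz

2.151 MHz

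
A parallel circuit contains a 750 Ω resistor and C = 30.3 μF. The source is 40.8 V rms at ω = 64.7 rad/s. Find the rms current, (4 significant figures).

X_C = 1/(ωC) = 510.1 Ω
Parallel: admittances add. Y = 1/R + jωC
Y = (0.001333 + j0.001960) S
|Y| = 0.002371 S → |Z| = 1/|Y| = 421.8 Ω, ∠Z = −∠Y = -55.78°
I = V/|Z| = 40.8/421.8 = 96.73 mA

96.73 mA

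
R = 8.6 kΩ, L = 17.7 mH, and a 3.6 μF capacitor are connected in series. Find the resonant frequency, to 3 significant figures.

630 Hz

ω₀ = 1/√(LC) = 1/√(0.0177 × 3.6e-06) = 3962 rad/s
f₀ = ω₀/(2π) = 630 Hz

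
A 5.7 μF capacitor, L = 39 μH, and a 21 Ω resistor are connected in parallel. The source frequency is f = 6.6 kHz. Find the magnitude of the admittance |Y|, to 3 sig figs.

ω = 2πf = 41470 rad/s
X_L = ωL = 1.62 Ω
X_C = 1/(ωC) = 4.23 Ω
Parallel: admittances add. Y = 1/R + 1/(jωL) + jωC
Y = (0.0476 − j0.382) S
|Y| = 0.385 S → |Z| = 1/|Y| = 2.60 Ω, ∠Z = −∠Y = 82.9°

385 mS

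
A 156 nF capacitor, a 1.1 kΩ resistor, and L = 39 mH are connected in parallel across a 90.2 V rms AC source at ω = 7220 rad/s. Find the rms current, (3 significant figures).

X_L = ωL = 282 Ω
X_C = 1/(ωC) = 888 Ω
Parallel: admittances add. Y = 1/R + 1/(jωL) + jωC
Y = (0.000909 − j0.00243) S
|Y| = 0.00259 S → |Z| = 1/|Y| = 386 Ω, ∠Z = −∠Y = 69.5°
I = V/|Z| = 90.2/386 = 234 mA

234 mA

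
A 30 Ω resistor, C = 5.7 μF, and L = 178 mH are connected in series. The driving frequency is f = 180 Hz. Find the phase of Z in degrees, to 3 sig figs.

ω = 2πf = 1131 rad/s
X_L = ωL = 201 Ω
X_C = 1/(ωC) = 155 Ω
Net reactance X = X_L − X_C = 46.2 Ω
Z = 30.0 + j46.2 Ω
|Z| = √(30.0² + 46.2²) = 55.1 Ω
∠Z = arctan(46.2/30.0) = 57.0°

57.0°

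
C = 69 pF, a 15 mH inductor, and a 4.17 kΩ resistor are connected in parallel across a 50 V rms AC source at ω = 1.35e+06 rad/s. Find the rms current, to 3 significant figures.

12.2 mA

X_L = ωL = 20200 Ω
X_C = 1/(ωC) = 10700 Ω
Parallel: admittances add. Y = 1/R + 1/(jωL) + jωC
Y = (0.000240 + j4.38e-05) S
|Y| = 0.000244 S → |Z| = 1/|Y| = 4100 Ω, ∠Z = −∠Y = -10.3°
I = V/|Z| = 50/4100 = 12.2 mA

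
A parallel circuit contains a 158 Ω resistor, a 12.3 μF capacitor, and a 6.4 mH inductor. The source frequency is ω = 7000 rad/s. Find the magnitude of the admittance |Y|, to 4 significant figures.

64.09 mS

X_L = ωL = 44.80 Ω
X_C = 1/(ωC) = 11.61 Ω
Parallel: admittances add. Y = 1/R + 1/(jωL) + jωC
Y = (0.006329 + j0.06378) S
|Y| = 0.06409 S → |Z| = 1/|Y| = 15.60 Ω, ∠Z = −∠Y = -84.33°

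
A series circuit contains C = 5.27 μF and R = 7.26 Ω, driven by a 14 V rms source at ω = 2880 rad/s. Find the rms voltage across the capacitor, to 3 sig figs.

13.9 V

X_C = 1/(ωC) = 65.9 Ω
Z = 7.26 − j65.9 Ω
|Z| = √(7.26² + 65.9²) = 66.3 Ω
I = V/|Z| = 211 mA
V_C = I·|Z_C| = 0.211 × 65.9 = 13.9 V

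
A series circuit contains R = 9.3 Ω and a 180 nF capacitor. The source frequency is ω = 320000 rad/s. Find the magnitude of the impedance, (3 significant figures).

X_C = 1/(ωC) = 17.4 Ω
Z = 9.30 − j17.4 Ω
|Z| = √(9.30² + 17.4²) = 19.7 Ω

19.7 Ω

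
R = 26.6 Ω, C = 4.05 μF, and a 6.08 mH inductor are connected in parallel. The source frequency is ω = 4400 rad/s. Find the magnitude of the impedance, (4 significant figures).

23.60 Ω

X_L = ωL = 26.75 Ω
X_C = 1/(ωC) = 56.12 Ω
Parallel: admittances add. Y = 1/R + 1/(jωL) + jωC
Y = (0.03759 − j0.01956) S
|Y| = 0.04238 S → |Z| = 1/|Y| = 23.60 Ω, ∠Z = −∠Y = 27.49°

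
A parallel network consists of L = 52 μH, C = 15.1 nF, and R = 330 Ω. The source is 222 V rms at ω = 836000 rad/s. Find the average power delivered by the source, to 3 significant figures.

X_L = ωL = 43.5 Ω
X_C = 1/(ωC) = 79.2 Ω
Parallel: admittances add. Y = 1/R + 1/(jωL) + jωC
Y = (0.00303 − j0.0104) S
|Y| = 0.0108 S → |Z| = 1/|Y| = 92.5 Ω, ∠Z = −∠Y = 73.7°
I = V/|Z| = 2.40 A
P = VI cos φ = 222 × 2.40 × cos(73.7°) = 149 W

149 W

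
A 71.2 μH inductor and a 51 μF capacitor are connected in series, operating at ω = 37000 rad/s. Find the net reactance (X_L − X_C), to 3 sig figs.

X_L = ωL = 2.63 Ω
X_C = 1/(ωC) = 0.530 Ω
X = 2.63 − 0.530 = 2.10 Ω

2.10 Ω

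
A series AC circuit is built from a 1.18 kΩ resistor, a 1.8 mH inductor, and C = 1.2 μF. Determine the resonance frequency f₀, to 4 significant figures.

3.424 kHz

ω₀ = 1/√(LC) = 1/√(0.0018 × 1.2e-06) = 21520 rad/s
f₀ = ω₀/(2π) = 3.424 kHz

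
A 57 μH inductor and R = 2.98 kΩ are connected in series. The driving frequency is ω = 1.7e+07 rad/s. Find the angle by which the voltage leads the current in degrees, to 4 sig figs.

X_L = ωL = 969.0 Ω
Z = 2980 + j969.0 Ω
|Z| = √(2980² + 969.0²) = 3134 Ω
∠Z = arctan(969.0/2980) = 18.01°

18.01°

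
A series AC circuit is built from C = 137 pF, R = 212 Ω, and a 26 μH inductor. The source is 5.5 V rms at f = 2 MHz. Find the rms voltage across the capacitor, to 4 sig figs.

ω = 2πf = 1.257e+07 rad/s
X_L = ωL = 326.7 Ω
X_C = 1/(ωC) = 580.9 Ω
Net reactance X = X_L − X_C = -254.1 Ω
Z = 212.0 − j254.1 Ω
|Z| = √(212.0² + 254.1²) = 330.9 Ω
I = V/|Z| = 16.62 mA
V_C = I·|Z_C| = 0.01662 × 580.9 = 9.653 V

9.653 V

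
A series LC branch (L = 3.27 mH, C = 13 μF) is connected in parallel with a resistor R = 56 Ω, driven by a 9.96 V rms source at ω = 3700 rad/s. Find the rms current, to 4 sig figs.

1.160 A

X_L = ωL = 12.10 Ω
X_C = 1/(ωC) = 20.79 Ω
Branch 1: Z₁ = R = 56.00 Ω
Branch 2 (series LC): Z₂ = j(X_L − X_C) = −j8.691 Ω
Parallel: Z = Z₁Z₂/(Z₁+Z₂), |Z| = 8.588 Ω, ∠Z = -81.18°
I = V/|Z| = 9.96/8.588 = 1.160 A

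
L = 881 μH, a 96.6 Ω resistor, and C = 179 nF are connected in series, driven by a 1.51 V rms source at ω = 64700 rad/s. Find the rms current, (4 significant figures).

14.96 mA

X_L = ωL = 57.00 Ω
X_C = 1/(ωC) = 86.35 Ω
Net reactance X = X_L − X_C = -29.35 Ω
Z = 96.60 − j29.35 Ω
|Z| = √(96.60² + 29.35²) = 101.0 Ω
I = V/|Z| = 1.51/101.0 = 14.96 mA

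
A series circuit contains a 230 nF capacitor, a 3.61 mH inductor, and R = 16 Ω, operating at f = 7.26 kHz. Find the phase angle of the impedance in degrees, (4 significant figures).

ω = 2πf = 45620 rad/s
X_L = ωL = 164.7 Ω
X_C = 1/(ωC) = 95.31 Ω
Net reactance X = X_L − X_C = 69.36 Ω
Z = 16.00 + j69.36 Ω
|Z| = √(16.00² + 69.36²) = 71.18 Ω
∠Z = arctan(69.36/16.00) = 77.01°

77.01°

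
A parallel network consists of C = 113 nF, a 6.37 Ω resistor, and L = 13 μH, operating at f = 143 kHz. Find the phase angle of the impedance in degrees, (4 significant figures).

-5.789°

ω = 2πf = 898500 rad/s
X_L = ωL = 11.68 Ω
X_C = 1/(ωC) = 9.849 Ω
Parallel: admittances add. Y = 1/R + 1/(jωL) + jωC
Y = (0.1570 + j0.01592) S
|Y| = 0.1578 S → |Z| = 1/|Y| = 6.338 Ω, ∠Z = −∠Y = -5.789°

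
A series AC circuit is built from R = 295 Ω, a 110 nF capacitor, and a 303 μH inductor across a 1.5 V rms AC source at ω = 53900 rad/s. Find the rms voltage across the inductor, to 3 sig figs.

X_L = ωL = 16.3 Ω
X_C = 1/(ωC) = 169 Ω
Net reactance X = X_L − X_C = -152 Ω
Z = 295 − j152 Ω
|Z| = √(295² + 152²) = 332 Ω
I = V/|Z| = 4.52 mA
V_L = I·|Z_L| = 0.00452 × 16.3 = 0.0738 V

0.0738 V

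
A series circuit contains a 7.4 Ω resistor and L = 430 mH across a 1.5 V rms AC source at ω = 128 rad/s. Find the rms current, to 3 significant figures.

27.0 mA

X_L = ωL = 55.0 Ω
Z = 7.40 + j55.0 Ω
|Z| = √(7.40² + 55.0²) = 55.5 Ω
I = V/|Z| = 1.5/55.5 = 27.0 mA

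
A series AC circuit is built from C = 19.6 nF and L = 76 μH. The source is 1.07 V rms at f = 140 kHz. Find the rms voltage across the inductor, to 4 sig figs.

ω = 2πf = 879600 rad/s
X_L = ωL = 66.85 Ω
X_C = 1/(ωC) = 58.00 Ω
Net reactance X = X_L − X_C = 8.852 Ω
Z = j8.852 Ω
|Z| = √(0² + 8.852²) = 8.852 Ω
I = V/|Z| = 120.9 mA
V_L = I·|Z_L| = 0.1209 × 66.85 = 8.081 V

8.081 V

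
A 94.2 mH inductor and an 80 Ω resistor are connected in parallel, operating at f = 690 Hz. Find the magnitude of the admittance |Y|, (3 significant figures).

12.7 mS

ω = 2πf = 4335 rad/s
X_L = ωL = 408 Ω
Parallel: admittances add. Y = 1/R + 1/(jωL)
Y = (0.0125 − j0.00245) S
|Y| = 0.0127 S → |Z| = 1/|Y| = 78.5 Ω, ∠Z = −∠Y = 11.1°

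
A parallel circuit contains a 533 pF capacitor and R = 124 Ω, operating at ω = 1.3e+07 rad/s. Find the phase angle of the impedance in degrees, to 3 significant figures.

-40.7°

X_C = 1/(ωC) = 144 Ω
Parallel: admittances add. Y = 1/R + jωC
Y = (0.00806 + j0.00693) S
|Y| = 0.0106 S → |Z| = 1/|Y| = 94.1 Ω, ∠Z = −∠Y = -40.7°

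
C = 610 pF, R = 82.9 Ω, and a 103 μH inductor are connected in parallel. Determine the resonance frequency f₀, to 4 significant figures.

634.9 kHz

ω₀ = 1/√(LC) = 1/√(0.000103 × 6.1e-10) = 3.989e+06 rad/s
f₀ = ω₀/(2π) = 634.9 kHz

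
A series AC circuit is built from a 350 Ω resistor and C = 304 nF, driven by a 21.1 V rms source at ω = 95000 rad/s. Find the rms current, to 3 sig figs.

60.0 mA

X_C = 1/(ωC) = 34.6 Ω
Z = 350 − j34.6 Ω
|Z| = √(350² + 34.6²) = 352 Ω
I = V/|Z| = 21.1/352 = 60.0 mA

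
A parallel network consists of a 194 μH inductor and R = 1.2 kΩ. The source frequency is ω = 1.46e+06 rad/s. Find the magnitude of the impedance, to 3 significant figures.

X_L = ωL = 283 Ω
Parallel: admittances add. Y = 1/R + 1/(jωL)
Y = (0.000833 − j0.00353) S
|Y| = 0.00363 S → |Z| = 1/|Y| = 276 Ω, ∠Z = −∠Y = 76.7°

276 Ω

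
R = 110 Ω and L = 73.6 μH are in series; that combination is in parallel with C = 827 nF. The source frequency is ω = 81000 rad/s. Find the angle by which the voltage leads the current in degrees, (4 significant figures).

-82.24°

X_L = ωL = 5.962 Ω
X_C = 1/(ωC) = 14.93 Ω
Branch 1 (R+jX_L): Z₁ = 110.0 + j5.962 Ω, |Z₁| = 110.2 Ω
Branch 2 (−jX_C): Z₂ = −j14.93 Ω
Parallel: Z = Z₁Z₂/(Z₁+Z₂), |Z| = 14.90 Ω, ∠Z = -82.24°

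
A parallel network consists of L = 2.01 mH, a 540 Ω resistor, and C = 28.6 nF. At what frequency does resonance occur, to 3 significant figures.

ω₀ = 1/√(LC) = 1/√(0.00201 × 2.86e-08) = 131900 rad/s
f₀ = ω₀/(2π) = 21.0 kHz

21.0 kHz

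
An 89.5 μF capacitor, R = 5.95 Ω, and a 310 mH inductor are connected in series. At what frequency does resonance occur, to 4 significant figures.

30.22 Hz

ω₀ = 1/√(LC) = 1/√(0.31 × 8.95e-05) = 189.8 rad/s
f₀ = ω₀/(2π) = 30.22 Hz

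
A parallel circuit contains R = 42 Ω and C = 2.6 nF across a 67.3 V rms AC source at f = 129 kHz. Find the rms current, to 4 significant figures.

ω = 2πf = 810500 rad/s
X_C = 1/(ωC) = 474.5 Ω
Parallel: admittances add. Y = 1/R + jωC
Y = (0.02381 + j0.002107) S
|Y| = 0.02390 S → |Z| = 1/|Y| = 41.84 Ω, ∠Z = −∠Y = -5.058°
I = V/|Z| = 67.3/41.84 = 1.609 A

1.609 A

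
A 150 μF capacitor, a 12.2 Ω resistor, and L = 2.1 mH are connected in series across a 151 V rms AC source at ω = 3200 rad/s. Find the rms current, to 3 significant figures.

X_L = ωL = 6.72 Ω
X_C = 1/(ωC) = 2.08 Ω
Net reactance X = X_L − X_C = 4.64 Ω
Z = 12.2 + j4.64 Ω
|Z| = √(12.2² + 4.64²) = 13.1 Ω
I = V/|Z| = 151/13.1 = 11.6 A

11.6 A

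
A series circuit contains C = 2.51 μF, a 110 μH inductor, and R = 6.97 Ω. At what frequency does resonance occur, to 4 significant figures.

9.578 kHz

ω₀ = 1/√(LC) = 1/√(0.00011 × 2.51e-06) = 60180 rad/s
f₀ = ω₀/(2π) = 9.578 kHz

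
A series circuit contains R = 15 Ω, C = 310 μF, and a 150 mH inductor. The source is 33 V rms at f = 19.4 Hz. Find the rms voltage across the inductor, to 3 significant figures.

ω = 2πf = 121.9 rad/s
X_L = ωL = 18.3 Ω
X_C = 1/(ωC) = 26.5 Ω
Net reactance X = X_L − X_C = -8.18 Ω
Z = 15.0 − j8.18 Ω
|Z| = √(15.0² + 8.18²) = 17.1 Ω
I = V/|Z| = 1.93 A
V_L = I·|Z_L| = 1.93 × 18.3 = 35.3 V

35.3 V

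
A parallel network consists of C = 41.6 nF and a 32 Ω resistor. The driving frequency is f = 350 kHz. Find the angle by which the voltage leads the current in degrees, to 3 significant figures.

-71.1°

ω = 2πf = 2.199e+06 rad/s
X_C = 1/(ωC) = 10.9 Ω
Parallel: admittances add. Y = 1/R + jωC
Y = (0.0312 + j0.0915) S
|Y| = 0.0967 S → |Z| = 1/|Y| = 10.3 Ω, ∠Z = −∠Y = -71.1°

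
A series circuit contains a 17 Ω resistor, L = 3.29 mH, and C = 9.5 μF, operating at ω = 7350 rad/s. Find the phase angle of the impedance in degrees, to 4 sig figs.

30.11°

X_L = ωL = 24.18 Ω
X_C = 1/(ωC) = 14.32 Ω
Net reactance X = X_L − X_C = 9.860 Ω
Z = 17.00 + j9.860 Ω
|Z| = √(17.00² + 9.860²) = 19.65 Ω
∠Z = arctan(9.860/17.00) = 30.11°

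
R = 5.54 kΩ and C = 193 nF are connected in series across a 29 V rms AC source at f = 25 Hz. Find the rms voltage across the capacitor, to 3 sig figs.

ω = 2πf = 157.1 rad/s
X_C = 1/(ωC) = 33000 Ω
Z = 5540 − j33000 Ω
|Z| = √(5540² + 33000²) = 33400 Ω
I = V/|Z| = 867 μA
V_C = I·|Z_C| = 0.000867 × 33000 = 28.6 V

28.6 V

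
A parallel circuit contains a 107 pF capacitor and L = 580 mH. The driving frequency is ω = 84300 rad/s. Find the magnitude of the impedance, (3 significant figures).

X_L = ωL = 48900 Ω
X_C = 1/(ωC) = 111000 Ω
Parallel: admittances add. Y = 1/(jωL) + jωC
Y = (0 − j1.14e-05) S
|Y| = 1.14e-05 S → |Z| = 1/|Y| = 87500 Ω, ∠Z = −∠Y = 90.0°

87500 Ω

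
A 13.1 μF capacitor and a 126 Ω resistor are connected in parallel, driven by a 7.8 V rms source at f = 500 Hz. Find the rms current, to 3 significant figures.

ω = 2πf = 3142 rad/s
X_C = 1/(ωC) = 24.3 Ω
Parallel: admittances add. Y = 1/R + jωC
Y = (0.00794 + j0.0412) S
|Y| = 0.0419 S → |Z| = 1/|Y| = 23.9 Ω, ∠Z = −∠Y = -79.1°
I = V/|Z| = 7.8/23.9 = 327 mA

327 mA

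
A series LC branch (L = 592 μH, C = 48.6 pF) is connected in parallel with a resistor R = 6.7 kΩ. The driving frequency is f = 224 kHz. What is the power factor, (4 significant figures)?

ω = 2πf = 1.407e+06 rad/s
X_L = ωL = 833.2 Ω
X_C = 1/(ωC) = 14620 Ω
Branch 1: Z₁ = R = 6700 Ω
Branch 2 (series LC): Z₂ = j(X_L − X_C) = −j13790 Ω
Parallel: Z = Z₁Z₂/(Z₁+Z₂), |Z| = 6026 Ω, ∠Z = -25.92°
cos φ = cos(-25.92°) = 0.8994

0.8994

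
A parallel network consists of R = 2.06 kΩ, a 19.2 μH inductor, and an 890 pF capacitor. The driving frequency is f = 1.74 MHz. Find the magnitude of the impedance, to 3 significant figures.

200 Ω

ω = 2πf = 1.093e+07 rad/s
X_L = ωL = 210 Ω
X_C = 1/(ωC) = 103 Ω
Parallel: admittances add. Y = 1/R + 1/(jωL) + jωC
Y = (0.000485 + j0.00497) S
|Y| = 0.00499 S → |Z| = 1/|Y| = 200 Ω, ∠Z = −∠Y = -84.4°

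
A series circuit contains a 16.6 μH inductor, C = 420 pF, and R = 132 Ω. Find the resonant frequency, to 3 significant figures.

1.91 MHz

ω₀ = 1/√(LC) = 1/√(1.66e-05 × 4.2e-10) = 1.198e+07 rad/s
f₀ = ω₀/(2π) = 1.91 MHz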